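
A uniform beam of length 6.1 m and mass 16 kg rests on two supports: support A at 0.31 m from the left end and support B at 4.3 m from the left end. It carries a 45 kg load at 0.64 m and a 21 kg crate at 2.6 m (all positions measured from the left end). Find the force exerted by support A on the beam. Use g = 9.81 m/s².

R_A ≈ 542 N

Sum moments about support B (its reaction then has zero moment arm).
Beam weight: 16 × 9.81 = 157 N down at 3.05 m → arm 1.25 m, τ = 157 × 1.25 = 196.2 N·m counterclockwise.
Load: 45 × 9.81 = 441.5 N down at 0.64 m → arm 3.66 m, τ = 441.5 × 3.66 = 1616 N·m counterclockwise.
Crate: 21 × 9.81 = 206 N down at 2.6 m → arm 1.7 m, τ = 206 × 1.7 = 350.2 N·m counterclockwise.
Net load moment about support B = 2162 N·m counterclockwise.
Reaction R at support A is upward at 0.31 m, arm 3.99 m → moment R × 3.99 clockwise.
Setting net torque to zero: R × 3.99 = 2162 → R = 542 N.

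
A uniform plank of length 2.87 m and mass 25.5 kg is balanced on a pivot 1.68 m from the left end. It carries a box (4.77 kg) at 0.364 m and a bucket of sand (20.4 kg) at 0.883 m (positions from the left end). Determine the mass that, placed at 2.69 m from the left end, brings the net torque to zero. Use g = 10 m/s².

About the pivot (at 1.68 m from the left end):
Beam weight: 25.5 × 10 = 255 N down at 1.435 m → arm 0.245 m, τ = 255 × 0.245 = 62.48 N·m counterclockwise.
Box: 4.77 × 10 = 47.7 N down at 0.364 m → arm 1.316 m, τ = 47.7 × 1.316 = 62.77 N·m counterclockwise.
Bucket of sand: 20.4 × 10 = 204 N down at 0.883 m → arm 0.797 m, τ = 204 × 0.797 = 162.6 N·m counterclockwise.
Net moment of known loads = 287.9 N·m counterclockwise.
An unknown mass m at 2.69 m has arm 1.01 m; its moment is m·g·1.01 clockwise.
Balancing moments: m × 10 × 1.01 = 287.9, giving m = 287.9 / (10 × 1.01) = 28.5 kg.

m ≈ 28.5 kg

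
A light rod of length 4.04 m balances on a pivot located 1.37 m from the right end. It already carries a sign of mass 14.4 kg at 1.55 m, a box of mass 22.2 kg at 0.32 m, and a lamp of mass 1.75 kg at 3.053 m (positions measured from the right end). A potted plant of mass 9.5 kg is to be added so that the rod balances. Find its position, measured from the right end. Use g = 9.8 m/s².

x ≈ 3.24 m from the right end

Choose the pivot (at 1.37 m from the right end) as the axis so the support reaction has zero arm there.
Sign: 14.4 × 9.8 = 141.1 N down at 1.55 m → arm 0.18 m, τ = 141.1 × 0.18 = 25.4 N·m counterclockwise.
Box: 22.2 × 9.8 = 217.6 N down at 0.32 m → arm 1.05 m, τ = 217.6 × 1.05 = 228.5 N·m clockwise.
Lamp: 1.75 × 9.8 = 17.15 N down at 3.053 m → arm 1.683 m, τ = 17.15 × 1.683 = 28.86 N·m counterclockwise.
Net moment of existing loads = 174.2 N·m clockwise.
The potted plant weighs 9.5 × 9.8 = 93.1 N and must supply an equal counterclockwise moment, so its lever arm about the pivot is 174.2 / 93.1 = 1.87 m.
That puts it at 1.37 + 1.87 = 3.24 m from the right end.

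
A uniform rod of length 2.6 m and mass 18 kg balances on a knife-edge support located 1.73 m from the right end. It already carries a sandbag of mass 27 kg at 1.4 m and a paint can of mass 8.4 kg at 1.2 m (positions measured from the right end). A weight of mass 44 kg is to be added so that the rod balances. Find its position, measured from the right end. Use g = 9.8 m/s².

Taking torques about the knife-edge support (at 1.73 m from the right end):
Beam weight: 18 × 9.8 = 176.4 N down at 1.3 m → arm 0.43 m, τ = 176.4 × 0.43 = 75.85 N·m clockwise.
Sandbag: 27 × 9.8 = 264.6 N down at 1.4 m → arm 0.33 m, τ = 264.6 × 0.33 = 87.32 N·m clockwise.
Paint can: 8.4 × 9.8 = 82.32 N down at 1.2 m → arm 0.53 m, τ = 82.32 × 0.53 = 43.63 N·m clockwise.
Net moment of existing loads = 206.8 N·m clockwise.
The weight weighs 44 × 9.8 = 431.2 N and must supply an equal counterclockwise moment, so its lever arm about the knife-edge support is 206.8 / 431.2 = 0.48 m.
That puts it at 1.73 + 0.48 = 2.21 m from the right end.

x ≈ 2.21 m from the right end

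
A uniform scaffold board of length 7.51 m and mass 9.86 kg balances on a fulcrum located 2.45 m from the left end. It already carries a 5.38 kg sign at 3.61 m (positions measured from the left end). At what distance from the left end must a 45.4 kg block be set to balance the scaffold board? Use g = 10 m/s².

Sum moments about the fulcrum (at 2.45 m from the left end) (the support reaction has zero arm there).
Beam weight: 9.86 × 10 = 98.6 N down at 3.755 m → arm 1.305 m, τ = 98.6 × 1.305 = 128.7 N·m clockwise.
Sign: 5.38 × 10 = 53.8 N down at 3.61 m → arm 1.16 m, τ = 53.8 × 1.16 = 62.41 N·m clockwise.
Net moment of existing loads = 191.1 N·m clockwise.
The block weighs 45.4 × 10 = 454 N and must supply an equal counterclockwise moment, so its lever arm about the fulcrum is 191.1 / 454 = 0.421 m.
That puts it at 2.45 − 0.421 = 2.03 m from the left end.

x ≈ 2.03 m from the left end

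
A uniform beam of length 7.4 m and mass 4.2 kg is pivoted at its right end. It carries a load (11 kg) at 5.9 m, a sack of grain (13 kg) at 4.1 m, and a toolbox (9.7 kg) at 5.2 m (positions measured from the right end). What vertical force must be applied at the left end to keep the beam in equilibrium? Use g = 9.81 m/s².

Take moments about the right end.
Beam weight: 4.2 × 9.81 = 41.2 N down at 3.7 m → arm 3.7 m, τ = 41.2 × 3.7 = 152.4 N·m counterclockwise.
Load: 11 × 9.81 = 107.9 N down at 5.9 m → arm 5.9 m, τ = 107.9 × 5.9 = 636.6 N·m counterclockwise.
Sack of grain: 13 × 9.81 = 127.5 N down at 4.1 m → arm 4.1 m, τ = 127.5 × 4.1 = 522.8 N·m counterclockwise.
Toolbox: 9.7 × 9.81 = 95.16 N down at 5.2 m → arm 5.2 m, τ = 95.16 × 5.2 = 494.8 N·m counterclockwise.
Net moment of the loads = 1807 N·m counterclockwise.
The upward force F acts at the left end, arm 7.4 m, giving F × 7.4 clockwise.
Balancing moments: F × 7.4 = 1807, giving F = 1807 / 7.4 = 244 N.

F ≈ 244 N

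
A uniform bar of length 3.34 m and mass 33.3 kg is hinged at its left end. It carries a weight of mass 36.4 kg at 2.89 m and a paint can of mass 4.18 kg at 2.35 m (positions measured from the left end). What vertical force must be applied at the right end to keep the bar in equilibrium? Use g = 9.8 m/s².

F ≈ 501 N

Sum moments about the left end (the unknown pivot reaction has zero arm there).
Beam weight: 33.3 × 9.8 = 326.3 N down at 1.67 m → arm 1.67 m, τ = 326.3 × 1.67 = 544.9 N·m clockwise.
Weight: 36.4 × 9.8 = 356.7 N down at 2.89 m → arm 2.89 m, τ = 356.7 × 2.89 = 1031 N·m clockwise.
Paint can: 4.18 × 9.8 = 40.96 N down at 2.35 m → arm 2.35 m, τ = 40.96 × 2.35 = 96.26 N·m clockwise.
Net moment of the loads = 1672 N·m clockwise.
The upward force F acts at the right end, arm 3.34 m, giving F × 3.34 counterclockwise.
For rotational equilibrium, F × 3.34 = 1672, so F = 1672 / 3.34 = 501 N.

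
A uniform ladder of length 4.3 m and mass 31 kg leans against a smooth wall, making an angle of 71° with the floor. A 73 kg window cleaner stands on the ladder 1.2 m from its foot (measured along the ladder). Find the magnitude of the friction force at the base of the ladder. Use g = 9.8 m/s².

f ≈ 121 N

Take moments about the foot of the ladder.
Ladder weight 31×9.8 = 303.8 N acts at 2.15 m along the ladder; its horizontal arm is 2.15·cos71° = 0.7 m → τ = 212.7 N·m clockwise.
Window cleaner: 73×9.8 = 715.4 N at 1.2 m → arm 0.3907 m → τ = 279.5 N·m clockwise.
Wall normal N acts horizontally at the top; its moment arm is the height L sinθ = 4.3·sin71° = 4.066 m, counterclockwise.
Balancing moments: N × 4.066 = 492.2, giving N = 121 N.
ΣFx = 0: friction at the foot balances the wall's push, so f = N_wall = 121 N.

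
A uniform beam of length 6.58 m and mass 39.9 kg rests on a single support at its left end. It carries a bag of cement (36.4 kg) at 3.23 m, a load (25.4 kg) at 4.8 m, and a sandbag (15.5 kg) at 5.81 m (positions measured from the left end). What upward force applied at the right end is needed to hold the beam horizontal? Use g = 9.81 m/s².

Taking torques about the left end:
Beam weight: 39.9 × 9.81 = 391.4 N down at 3.29 m → arm 3.29 m, τ = 391.4 × 3.29 = 1288 N·m clockwise.
Bag of cement: 36.4 × 9.81 = 357.1 N down at 3.23 m → arm 3.23 m, τ = 357.1 × 3.23 = 1153 N·m clockwise.
Load: 25.4 × 9.81 = 249.2 N down at 4.8 m → arm 4.8 m, τ = 249.2 × 4.8 = 1196 N·m clockwise.
Sandbag: 15.5 × 9.81 = 152.1 N down at 5.81 m → arm 5.81 m, τ = 152.1 × 5.81 = 883.7 N·m clockwise.
Net moment of the loads = 4521 N·m clockwise.
The upward force F acts at the right end, arm 6.58 m, giving F × 6.58 counterclockwise.
Setting net torque to zero: F × 6.58 = 4521 → F = 4521 / 6.58 = 687 N.

F ≈ 687 N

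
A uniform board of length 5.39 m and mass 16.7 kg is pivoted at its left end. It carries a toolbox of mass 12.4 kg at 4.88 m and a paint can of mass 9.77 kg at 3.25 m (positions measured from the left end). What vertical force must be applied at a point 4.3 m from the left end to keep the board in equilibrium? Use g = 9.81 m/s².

Choose the left end as the axis so the unknown pivot reaction has zero arm there.
Beam weight: 16.7 × 9.81 = 163.8 N down at 2.695 m → arm 2.695 m, τ = 163.8 × 2.695 = 441.4 N·m clockwise.
Toolbox: 12.4 × 9.81 = 121.6 N down at 4.88 m → arm 4.88 m, τ = 121.6 × 4.88 = 593.4 N·m clockwise.
Paint can: 9.77 × 9.81 = 95.84 N down at 3.25 m → arm 3.25 m, τ = 95.84 × 3.25 = 311.5 N·m clockwise.
Net moment of the loads = 1346 N·m clockwise.
The upward force F acts at a point 4.3 m from the left end, arm 4.3 m, giving F × 4.3 counterclockwise.
For rotational equilibrium, F × 4.3 = 1346, so F = 1346 / 4.3 = 313 N.

F ≈ 313 N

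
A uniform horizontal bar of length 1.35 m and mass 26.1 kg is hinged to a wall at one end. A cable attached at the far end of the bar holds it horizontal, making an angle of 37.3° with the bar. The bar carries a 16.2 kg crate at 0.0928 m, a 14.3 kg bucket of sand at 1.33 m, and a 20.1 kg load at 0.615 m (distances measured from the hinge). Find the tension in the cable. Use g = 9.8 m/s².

T ≈ 605 N

Taking torques about the hinge:
Beam weight: 26.1 × 9.8 = 255.8 N down at 0.675 m → arm 0.675 m, τ = 255.8 × 0.675 = 172.7 N·m clockwise.
Crate: 16.2 × 9.8 = 158.8 N down at 0.0928 m → arm 0.0928 m, τ = 158.8 × 0.0928 = 14.74 N·m clockwise.
Bucket of sand: 14.3 × 9.8 = 140.1 N down at 1.33 m → arm 1.33 m, τ = 140.1 × 1.33 = 186.3 N·m clockwise.
Load: 20.1 × 9.8 = 197 N down at 0.615 m → arm 0.615 m, τ = 197 × 0.615 = 121.2 N·m clockwise.
Total clockwise load moment = 494.9 N·m.
The cable tension T acts at 1.35 m; only its component perpendicular to the bar, T sinθ, produces torque. sin 37.3° = 0.606.
For rotational equilibrium, T × 1.35 × 0.606 = 494.9, so T = 494.9 / 0.8181 = 605 N.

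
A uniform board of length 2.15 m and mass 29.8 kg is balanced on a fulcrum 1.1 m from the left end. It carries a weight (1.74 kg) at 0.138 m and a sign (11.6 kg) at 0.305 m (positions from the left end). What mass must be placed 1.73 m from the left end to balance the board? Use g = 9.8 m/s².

Choose the fulcrum (at 1.1 m from the left end) as the axis so the support reaction has zero arm there.
Beam weight: 29.8 × 9.8 = 292 N down at 1.075 m → arm 0.025 m, τ = 292 × 0.025 = 7.3 N·m counterclockwise.
Weight: 1.74 × 9.8 = 17.05 N down at 0.138 m → arm 0.962 m, τ = 17.05 × 0.962 = 16.4 N·m counterclockwise.
Sign: 11.6 × 9.8 = 113.7 N down at 0.305 m → arm 0.795 m, τ = 113.7 × 0.795 = 90.39 N·m counterclockwise.
Net moment of known loads = 114.1 N·m counterclockwise.
An unknown mass m at 1.73 m has arm 0.63 m; its moment is m·g·0.63 clockwise.
Setting net torque to zero: m × 9.8 × 0.63 = 114.1 → m = 114.1 / (9.8 × 0.63) = 18.5 kg.

m ≈ 18.5 kg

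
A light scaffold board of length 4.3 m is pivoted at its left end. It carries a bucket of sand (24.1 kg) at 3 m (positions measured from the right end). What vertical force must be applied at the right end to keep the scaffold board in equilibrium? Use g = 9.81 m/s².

Sum moments about the left end (the unknown pivot reaction has zero arm there).
Bucket of sand: 24.1 × 9.81 = 236.4 N down at 3 m → arm 1.3 m, τ = 236.4 × 1.3 = 307.3 N·m clockwise.
Net moment of the loads = 307.3 N·m clockwise.
The upward force F acts at the right end, arm 4.3 m, giving F × 4.3 counterclockwise.
Balancing moments: F × 4.3 = 307.3, giving F = 307.3 / 4.3 = 71.5 N.

F ≈ 71.5 N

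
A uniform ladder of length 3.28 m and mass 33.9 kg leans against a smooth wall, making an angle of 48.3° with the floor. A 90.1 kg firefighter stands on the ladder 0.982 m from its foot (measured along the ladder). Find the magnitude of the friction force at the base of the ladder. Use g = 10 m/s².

f ≈ 391 N

Take moments about the foot of the ladder.
Ladder weight 33.9×10 = 339 N acts at 1.64 m along the ladder; its horizontal arm is 1.64·cos48.3° = 1.091 m → τ = 369.8 N·m clockwise.
Firefighter: 90.1×10 = 901 N at 0.982 m → arm 0.6533 m → τ = 588.6 N·m clockwise.
Wall normal N acts horizontally at the top; its moment arm is the height L sinθ = 3.28·sin48.3° = 2.449 m, counterclockwise.
Στ = 0 ⇒ N × 2.449 = 958.4 ⇒ N = 391 N.
ΣFx = 0: friction at the foot balances the wall's push, so f = N_wall = 391 N.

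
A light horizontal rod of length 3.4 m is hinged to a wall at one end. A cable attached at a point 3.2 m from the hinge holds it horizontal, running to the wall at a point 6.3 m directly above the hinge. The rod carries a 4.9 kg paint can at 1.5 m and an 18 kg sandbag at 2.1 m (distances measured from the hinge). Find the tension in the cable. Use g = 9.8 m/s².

Choose the hinge as the axis so the unknown hinge reaction has zero arm there.
Paint can: 4.9 × 9.8 = 48.02 N down at 1.5 m → arm 1.5 m, τ = 48.02 × 1.5 = 72.03 N·m clockwise.
Sandbag: 18 × 9.8 = 176.4 N down at 2.1 m → arm 2.1 m, τ = 176.4 × 2.1 = 370.4 N·m clockwise.
Total clockwise load moment = 442.4 N·m.
The cable tension T acts at 3.2 m; only its component perpendicular to the rod, T sinθ, produces torque. sinθ = h/√(h²+d²) = 6.3/√(6.3²+3.2²) = 0.8916.
Balancing moments: T × 3.2 × 0.8916 = 442.4, giving T = 442.4 / 2.853 = 155 N.

T ≈ 155 N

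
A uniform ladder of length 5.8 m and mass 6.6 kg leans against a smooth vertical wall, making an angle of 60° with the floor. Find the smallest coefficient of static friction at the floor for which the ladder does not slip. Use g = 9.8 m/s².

μ_min ≈ 0.289

Take moments about the foot of the ladder.
Ladder weight 6.6×9.8 = 64.68 N acts at 2.9 m along the ladder; its horizontal arm is 2.9·cos60° = 1.45 m → τ = 93.79 N·m clockwise.
Wall normal N acts horizontally at the top; its moment arm is the height L sinθ = 5.8·sin60° = 5.023 m, counterclockwise.
Balancing moments: N × 5.023 = 93.79, giving N = 18.67 N.
ΣFx = 0 ⇒ f = N_wall = 18.67 N. ΣFy = 0 ⇒ N_floor = 64.68 N.
μ_min = f / N_floor = 18.67 / 64.68 = 0.289.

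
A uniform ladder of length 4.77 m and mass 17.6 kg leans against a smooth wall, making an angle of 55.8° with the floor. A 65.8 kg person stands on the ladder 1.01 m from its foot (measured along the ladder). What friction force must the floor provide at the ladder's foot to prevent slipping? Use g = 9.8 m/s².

Take moments about the foot of the ladder.
Ladder weight 17.6×9.8 = 172.5 N acts at 2.385 m along the ladder; its horizontal arm is 2.385·cos55.8° = 1.341 m → τ = 231.3 N·m clockwise.
Person: 65.8×9.8 = 644.8 N at 1.01 m → arm 0.5677 m → τ = 366.1 N·m clockwise.
Wall normal N acts horizontally at the top; its moment arm is the height L sinθ = 4.77·sin55.8° = 3.945 m, counterclockwise.
Balancing moments: N × 3.945 = 597.4, giving N = 151 N.
ΣFx = 0: friction at the foot balances the wall's push, so f = N_wall = 151 N.

f ≈ 151 N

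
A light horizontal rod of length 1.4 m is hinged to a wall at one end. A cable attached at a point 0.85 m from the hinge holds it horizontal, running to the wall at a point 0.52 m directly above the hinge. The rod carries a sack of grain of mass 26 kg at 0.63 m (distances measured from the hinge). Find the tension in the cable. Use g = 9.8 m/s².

T ≈ 362 N

Taking torques about the hinge:
Sack of grain: 26 × 9.8 = 254.8 N down at 0.63 m → arm 0.63 m, τ = 254.8 × 0.63 = 160.5 N·m clockwise.
Total clockwise load moment = 160.5 N·m.
The cable tension T acts at 0.85 m; only its component perpendicular to the rod, T sinθ, produces torque. sinθ = h/√(h²+d²) = 0.52/√(0.52²+0.85²) = 0.5219.
Balancing moments: T × 0.85 × 0.5219 = 160.5, giving T = 160.5 / 0.4436 = 362 N.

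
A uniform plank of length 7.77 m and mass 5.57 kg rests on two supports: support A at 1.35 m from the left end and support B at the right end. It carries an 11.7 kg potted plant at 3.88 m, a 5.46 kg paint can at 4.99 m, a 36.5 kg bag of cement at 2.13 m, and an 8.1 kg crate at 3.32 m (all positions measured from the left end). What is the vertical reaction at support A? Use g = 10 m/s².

R_A ≈ 505 N

Sum moments about support B (its reaction then has zero moment arm).
Beam weight: 5.57 × 10 = 55.7 N down at 3.885 m → arm 3.885 m, τ = 55.7 × 3.885 = 216.4 N·m counterclockwise.
Potted plant: 11.7 × 10 = 117 N down at 3.88 m → arm 3.89 m, τ = 117 × 3.89 = 455.1 N·m counterclockwise.
Paint can: 5.46 × 10 = 54.6 N down at 4.99 m → arm 2.78 m, τ = 54.6 × 2.78 = 151.8 N·m counterclockwise.
Bag of cement: 36.5 × 10 = 365 N down at 2.13 m → arm 5.64 m, τ = 365 × 5.64 = 2059 N·m counterclockwise.
Crate: 8.1 × 10 = 81 N down at 3.32 m → arm 4.45 m, τ = 81 × 4.45 = 360.4 N·m counterclockwise.
Net load moment about support B = 3243 N·m counterclockwise.
Reaction R at support A is upward at 1.35 m, arm 6.42 m → moment R × 6.42 clockwise.
Balancing moments: R × 6.42 = 3243, giving R = 505 N.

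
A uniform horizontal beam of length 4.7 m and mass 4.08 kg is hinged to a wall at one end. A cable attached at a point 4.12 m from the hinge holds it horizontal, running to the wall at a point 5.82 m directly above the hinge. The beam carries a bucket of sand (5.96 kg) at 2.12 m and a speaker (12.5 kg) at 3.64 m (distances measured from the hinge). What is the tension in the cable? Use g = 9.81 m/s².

Take moments about the hinge.
Beam weight: 4.08 × 9.81 = 40.02 N down at 2.35 m → arm 2.35 m, τ = 40.02 × 2.35 = 94.05 N·m clockwise.
Bucket of sand: 5.96 × 9.81 = 58.47 N down at 2.12 m → arm 2.12 m, τ = 58.47 × 2.12 = 124 N·m clockwise.
Speaker: 12.5 × 9.81 = 122.6 N down at 3.64 m → arm 3.64 m, τ = 122.6 × 3.64 = 446.3 N·m clockwise.
Total clockwise load moment = 664.4 N·m.
The cable tension T acts at 4.12 m; only its component perpendicular to the beam, T sinθ, produces torque. sinθ = h/√(h²+d²) = 5.82/√(5.82²+4.12²) = 0.8162.
Στ = 0 ⇒ T × 4.12 × 0.8162 = 664.4 ⇒ T = 664.4 / 3.363 = 198 N.

T ≈ 198 N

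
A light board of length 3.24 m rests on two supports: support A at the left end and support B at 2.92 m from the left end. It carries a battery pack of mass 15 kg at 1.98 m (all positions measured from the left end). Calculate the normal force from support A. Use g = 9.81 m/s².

Take moments about support B.
Battery pack: 15 × 9.81 = 147.2 N down at 1.98 m → arm 0.94 m, τ = 147.2 × 0.94 = 138.4 N·m counterclockwise.
Net load moment about support B = 138.4 N·m counterclockwise.
Reaction R at support A is upward at 0 m, arm 2.92 m → moment R × 2.92 clockwise.
Setting net torque to zero: R × 2.92 = 138.4 → R = 47.4 N.

R_A ≈ 47.4 N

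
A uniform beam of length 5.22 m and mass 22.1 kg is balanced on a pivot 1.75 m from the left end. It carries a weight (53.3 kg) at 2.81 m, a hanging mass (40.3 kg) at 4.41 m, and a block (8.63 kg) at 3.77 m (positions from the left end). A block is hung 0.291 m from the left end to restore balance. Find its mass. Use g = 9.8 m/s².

Take moments about the pivot (at 1.75 m from the left end).
Beam weight: 22.1 × 9.8 = 216.6 N down at 2.61 m → arm 0.86 m, τ = 216.6 × 0.86 = 186.3 N·m clockwise.
Weight: 53.3 × 9.8 = 522.3 N down at 2.81 m → arm 1.06 m, τ = 522.3 × 1.06 = 553.6 N·m clockwise.
Hanging mass: 40.3 × 9.8 = 394.9 N down at 4.41 m → arm 2.66 m, τ = 394.9 × 2.66 = 1050 N·m clockwise.
Block: 8.63 × 9.8 = 84.57 N down at 3.77 m → arm 2.02 m, τ = 84.57 × 2.02 = 170.8 N·m clockwise.
Net moment of known loads = 1961 N·m clockwise.
An unknown mass m at 0.291 m has arm 1.459 m; its moment is m·g·1.459 counterclockwise.
Setting net torque to zero: m × 9.8 × 1.459 = 1961 → m = 1961 / (9.8 × 1.459) = 137 kg.

m ≈ 137 kg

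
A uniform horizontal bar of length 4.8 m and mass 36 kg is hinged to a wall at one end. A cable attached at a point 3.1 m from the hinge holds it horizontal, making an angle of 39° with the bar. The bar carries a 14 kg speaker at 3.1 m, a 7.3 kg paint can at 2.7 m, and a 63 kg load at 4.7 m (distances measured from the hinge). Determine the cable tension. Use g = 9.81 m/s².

Sum moments about the hinge (the unknown hinge reaction has zero arm there).
Beam weight: 36 × 9.81 = 353.2 N down at 2.4 m → arm 2.4 m, τ = 353.2 × 2.4 = 847.7 N·m clockwise.
Speaker: 14 × 9.81 = 137.3 N down at 3.1 m → arm 3.1 m, τ = 137.3 × 3.1 = 425.6 N·m clockwise.
Paint can: 7.3 × 9.81 = 71.61 N down at 2.7 m → arm 2.7 m, τ = 71.61 × 2.7 = 193.3 N·m clockwise.
Load: 63 × 9.81 = 618 N down at 4.7 m → arm 4.7 m, τ = 618 × 4.7 = 2905 N·m clockwise.
Total clockwise load moment = 4372 N·m.
The cable tension T acts at 3.1 m; only its component perpendicular to the bar, T sinθ, produces torque. sin 39° = 0.6293.
Στ = 0 ⇒ T × 3.1 × 0.6293 = 4372 ⇒ T = 4372 / 1.951 = 2240 N.

T ≈ 2240 N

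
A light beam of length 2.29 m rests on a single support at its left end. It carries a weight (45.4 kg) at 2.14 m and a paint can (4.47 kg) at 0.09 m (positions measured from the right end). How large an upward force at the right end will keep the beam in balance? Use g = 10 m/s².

Sum moments about the left end (the unknown pivot reaction has zero arm there).
Weight: 45.4 × 10 = 454 N down at 2.14 m → arm 0.15 m, τ = 454 × 0.15 = 68.1 N·m clockwise.
Paint can: 4.47 × 10 = 44.7 N down at 0.09 m → arm 2.2 m, τ = 44.7 × 2.2 = 98.34 N·m clockwise.
Net moment of the loads = 166.4 N·m clockwise.
The upward force F acts at the right end, arm 2.29 m, giving F × 2.29 counterclockwise.
Στ = 0 ⇒ F × 2.29 = 166.4 ⇒ F = 166.4 / 2.29 = 72.7 N.

F ≈ 72.7 N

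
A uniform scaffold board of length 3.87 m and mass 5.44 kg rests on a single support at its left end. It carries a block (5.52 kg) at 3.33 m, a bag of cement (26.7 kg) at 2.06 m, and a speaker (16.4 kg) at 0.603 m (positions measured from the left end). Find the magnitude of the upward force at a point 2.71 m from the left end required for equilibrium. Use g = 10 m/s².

F ≈ 346 N

Taking torques about the left end:
Beam weight: 5.44 × 10 = 54.4 N down at 1.935 m → arm 1.935 m, τ = 54.4 × 1.935 = 105.3 N·m clockwise.
Block: 5.52 × 10 = 55.2 N down at 3.33 m → arm 3.33 m, τ = 55.2 × 3.33 = 183.8 N·m clockwise.
Bag of cement: 26.7 × 10 = 267 N down at 2.06 m → arm 2.06 m, τ = 267 × 2.06 = 550 N·m clockwise.
Speaker: 16.4 × 10 = 164 N down at 0.603 m → arm 0.603 m, τ = 164 × 0.603 = 98.89 N·m clockwise.
Net moment of the loads = 938 N·m clockwise.
The upward force F acts at a point 2.71 m from the left end, arm 2.71 m, giving F × 2.71 counterclockwise.
Balancing moments: F × 2.71 = 938, giving F = 938 / 2.71 = 346 N.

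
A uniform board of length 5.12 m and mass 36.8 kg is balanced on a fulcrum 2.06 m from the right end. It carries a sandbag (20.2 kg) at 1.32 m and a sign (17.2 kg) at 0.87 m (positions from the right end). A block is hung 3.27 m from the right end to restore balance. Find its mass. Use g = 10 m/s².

m ≈ 14.1 kg

About the fulcrum (at 2.06 m from the right end):
Beam weight: 36.8 × 10 = 368 N down at 2.56 m → arm 0.5 m, τ = 368 × 0.5 = 184 N·m counterclockwise.
Sandbag: 20.2 × 10 = 202 N down at 1.32 m → arm 0.74 m, τ = 202 × 0.74 = 149.5 N·m clockwise.
Sign: 17.2 × 10 = 172 N down at 0.87 m → arm 1.19 m, τ = 172 × 1.19 = 204.7 N·m clockwise.
Net moment of known loads = 170.2 N·m clockwise.
An unknown mass m at 3.27 m has arm 1.21 m; its moment is m·g·1.21 counterclockwise.
Στ = 0 ⇒ m × 10 × 1.21 = 170.2 ⇒ m = 170.2 / (10 × 1.21) = 14.1 kg.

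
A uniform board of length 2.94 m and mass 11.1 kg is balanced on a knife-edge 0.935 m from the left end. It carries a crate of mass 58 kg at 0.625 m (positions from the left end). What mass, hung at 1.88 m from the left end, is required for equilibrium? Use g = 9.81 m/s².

m ≈ 12.7 kg

Choose the knife-edge (at 0.935 m from the left end) as the axis so the support reaction has zero arm there.
Beam weight: 11.1 × 9.81 = 108.9 N down at 1.47 m → arm 0.535 m, τ = 108.9 × 0.535 = 58.26 N·m clockwise.
Crate: 58 × 9.81 = 569 N down at 0.625 m → arm 0.31 m, τ = 569 × 0.31 = 176.4 N·m counterclockwise.
Net moment of known loads = 118.1 N·m counterclockwise.
An unknown mass m at 1.88 m has arm 0.945 m; its moment is m·g·0.945 clockwise.
Balancing moments: m × 9.81 × 0.945 = 118.1, giving m = 118.1 / (9.81 × 0.945) = 12.7 kg.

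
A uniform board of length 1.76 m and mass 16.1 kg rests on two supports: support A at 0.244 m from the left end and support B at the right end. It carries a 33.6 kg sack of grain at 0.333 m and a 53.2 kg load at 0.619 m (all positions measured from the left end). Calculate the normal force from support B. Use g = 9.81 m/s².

R_B ≈ 215 N

Choose support A as the axis so its reaction then has zero moment arm.
Beam weight: 16.1 × 9.81 = 157.9 N down at 0.88 m → arm 0.636 m, τ = 157.9 × 0.636 = 100.4 N·m clockwise.
Sack of grain: 33.6 × 9.81 = 329.6 N down at 0.333 m → arm 0.089 m, τ = 329.6 × 0.089 = 29.33 N·m clockwise.
Load: 53.2 × 9.81 = 521.9 N down at 0.619 m → arm 0.375 m, τ = 521.9 × 0.375 = 195.7 N·m clockwise.
Net load moment about support A = 325.4 N·m clockwise.
Reaction R at support B is upward at 1.76 m, arm 1.516 m → moment R × 1.516 counterclockwise.
Στ = 0 ⇒ R × 1.516 = 325.4 ⇒ R = 215 N.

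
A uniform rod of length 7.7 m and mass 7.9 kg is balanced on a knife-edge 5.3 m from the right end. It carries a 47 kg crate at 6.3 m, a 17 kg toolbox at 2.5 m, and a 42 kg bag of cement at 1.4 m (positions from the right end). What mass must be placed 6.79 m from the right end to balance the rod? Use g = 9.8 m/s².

m ≈ 118 kg

Take moments about the knife-edge (at 5.3 m from the right end).
Beam weight: 7.9 × 9.8 = 77.42 N down at 3.85 m → arm 1.45 m, τ = 77.42 × 1.45 = 112.3 N·m clockwise.
Crate: 47 × 9.8 = 460.6 N down at 6.3 m → arm 1 m, τ = 460.6 × 1 = 460.6 N·m counterclockwise.
Toolbox: 17 × 9.8 = 166.6 N down at 2.5 m → arm 2.8 m, τ = 166.6 × 2.8 = 466.5 N·m clockwise.
Bag of cement: 42 × 9.8 = 411.6 N down at 1.4 m → arm 3.9 m, τ = 411.6 × 3.9 = 1605 N·m clockwise.
Net moment of known loads = 1723 N·m clockwise.
An unknown mass m at 6.79 m has arm 1.49 m; its moment is m·g·1.49 counterclockwise.
Balancing moments: m × 9.8 × 1.49 = 1723, giving m = 1723 / (9.8 × 1.49) = 118 kg.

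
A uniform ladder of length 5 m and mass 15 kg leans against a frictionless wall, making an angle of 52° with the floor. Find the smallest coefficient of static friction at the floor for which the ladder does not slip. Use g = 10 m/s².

μ_min ≈ 0.391

Taking torques about the foot of the ladder:
Ladder weight 15×10 = 150 N acts at 2.5 m along the ladder; its horizontal arm is 2.5·cos52° = 1.539 m → τ = 230.8 N·m clockwise.
Wall normal N acts horizontally at the top; its moment arm is the height L sinθ = 5·sin52° = 3.94 m, counterclockwise.
Στ = 0 ⇒ N × 3.94 = 230.8 ⇒ N = 58.58 N.
ΣFx = 0 ⇒ f = N_wall = 58.58 N. ΣFy = 0 ⇒ N_floor = 150 N.
μ_min = f / N_floor = 58.58 / 150 = 0.391.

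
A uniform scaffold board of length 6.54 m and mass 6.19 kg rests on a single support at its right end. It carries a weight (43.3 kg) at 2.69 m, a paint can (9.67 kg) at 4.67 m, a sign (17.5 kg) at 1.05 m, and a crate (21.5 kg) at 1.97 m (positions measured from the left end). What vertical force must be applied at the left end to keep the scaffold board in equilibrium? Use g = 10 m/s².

F ≈ 611 N

Taking torques about the right end:
Beam weight: 6.19 × 10 = 61.9 N down at 3.27 m → arm 3.27 m, τ = 61.9 × 3.27 = 202.4 N·m counterclockwise.
Weight: 43.3 × 10 = 433 N down at 2.69 m → arm 3.85 m, τ = 433 × 3.85 = 1667 N·m counterclockwise.
Paint can: 9.67 × 10 = 96.7 N down at 4.67 m → arm 1.87 m, τ = 96.7 × 1.87 = 180.8 N·m counterclockwise.
Sign: 17.5 × 10 = 175 N down at 1.05 m → arm 5.49 m, τ = 175 × 5.49 = 960.8 N·m counterclockwise.
Crate: 21.5 × 10 = 215 N down at 1.97 m → arm 4.57 m, τ = 215 × 4.57 = 982.6 N·m counterclockwise.
Net moment of the loads = 3994 N·m counterclockwise.
The upward force F acts at the left end, arm 6.54 m, giving F × 6.54 clockwise.
Στ = 0 ⇒ F × 6.54 = 3994 ⇒ F = 3994 / 6.54 = 611 N.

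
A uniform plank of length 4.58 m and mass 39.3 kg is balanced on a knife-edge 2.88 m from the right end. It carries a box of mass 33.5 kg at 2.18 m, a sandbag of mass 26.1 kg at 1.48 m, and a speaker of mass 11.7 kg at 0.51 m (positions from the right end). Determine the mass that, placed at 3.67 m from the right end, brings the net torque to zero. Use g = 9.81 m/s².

m ≈ 140 kg

Sum moments about the knife-edge (at 2.88 m from the right end) (the support reaction has zero arm there).
Beam weight: 39.3 × 9.81 = 385.5 N down at 2.29 m → arm 0.59 m, τ = 385.5 × 0.59 = 227.4 N·m clockwise.
Box: 33.5 × 9.81 = 328.6 N down at 2.18 m → arm 0.7 m, τ = 328.6 × 0.7 = 230 N·m clockwise.
Sandbag: 26.1 × 9.81 = 256 N down at 1.48 m → arm 1.4 m, τ = 256 × 1.4 = 358.4 N·m clockwise.
Speaker: 11.7 × 9.81 = 114.8 N down at 0.51 m → arm 2.37 m, τ = 114.8 × 2.37 = 272.1 N·m clockwise.
Net moment of known loads = 1088 N·m clockwise.
An unknown mass m at 3.67 m has arm 0.79 m; its moment is m·g·0.79 counterclockwise.
Setting net torque to zero: m × 9.81 × 0.79 = 1088 → m = 1088 / (9.81 × 0.79) = 140 kg.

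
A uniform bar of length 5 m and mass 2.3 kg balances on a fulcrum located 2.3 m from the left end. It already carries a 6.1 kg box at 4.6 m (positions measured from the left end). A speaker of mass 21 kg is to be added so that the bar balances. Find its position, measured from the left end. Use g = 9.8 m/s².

About the fulcrum (at 2.3 m from the left end):
Beam weight: 2.3 × 9.8 = 22.54 N down at 2.5 m → arm 0.2 m, τ = 22.54 × 0.2 = 4.508 N·m clockwise.
Box: 6.1 × 9.8 = 59.78 N down at 4.6 m → arm 2.3 m, τ = 59.78 × 2.3 = 137.5 N·m clockwise.
Net moment of existing loads = 142 N·m clockwise.
The speaker weighs 21 × 9.8 = 205.8 N and must supply an equal counterclockwise moment, so its lever arm about the fulcrum is 142 / 205.8 = 0.69 m.
That puts it at 2.3 − 0.69 = 1.61 m from the left end.

x ≈ 1.61 m from the left end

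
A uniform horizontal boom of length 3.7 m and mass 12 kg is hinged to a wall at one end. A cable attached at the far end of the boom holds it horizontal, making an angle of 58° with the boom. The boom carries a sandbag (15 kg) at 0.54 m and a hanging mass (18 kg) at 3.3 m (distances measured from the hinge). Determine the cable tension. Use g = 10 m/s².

About the hinge:
Beam weight: 12 × 10 = 120 N down at 1.85 m → arm 1.85 m, τ = 120 × 1.85 = 222 N·m clockwise.
Sandbag: 15 × 10 = 150 N down at 0.54 m → arm 0.54 m, τ = 150 × 0.54 = 81 N·m clockwise.
Hanging mass: 18 × 10 = 180 N down at 3.3 m → arm 3.3 m, τ = 180 × 3.3 = 594 N·m clockwise.
Total clockwise load moment = 897 N·m.
The cable tension T acts at 3.7 m; only its component perpendicular to the boom, T sinθ, produces torque. sin 58° = 0.848.
Στ = 0 ⇒ T × 3.7 × 0.848 = 897 ⇒ T = 897 / 3.138 = 286 N.

T ≈ 286 N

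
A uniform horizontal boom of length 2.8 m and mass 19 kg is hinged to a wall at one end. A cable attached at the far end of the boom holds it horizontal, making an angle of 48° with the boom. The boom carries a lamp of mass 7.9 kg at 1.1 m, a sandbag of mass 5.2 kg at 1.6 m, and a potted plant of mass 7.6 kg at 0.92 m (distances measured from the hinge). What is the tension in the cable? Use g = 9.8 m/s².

T ≈ 238 N

Sum moments about the hinge (the unknown hinge reaction has zero arm there).
Beam weight: 19 × 9.8 = 186.2 N down at 1.4 m → arm 1.4 m, τ = 186.2 × 1.4 = 260.7 N·m clockwise.
Lamp: 7.9 × 9.8 = 77.42 N down at 1.1 m → arm 1.1 m, τ = 77.42 × 1.1 = 85.16 N·m clockwise.
Sandbag: 5.2 × 9.8 = 50.96 N down at 1.6 m → arm 1.6 m, τ = 50.96 × 1.6 = 81.54 N·m clockwise.
Potted plant: 7.6 × 9.8 = 74.48 N down at 0.92 m → arm 0.92 m, τ = 74.48 × 0.92 = 68.52 N·m clockwise.
Total clockwise load moment = 495.9 N·m.
The cable tension T acts at 2.8 m; only its component perpendicular to the boom, T sinθ, produces torque. sin 48° = 0.7431.
Setting net torque to zero: T × 2.8 × 0.7431 = 495.9 → T = 495.9 / 2.081 = 238 N.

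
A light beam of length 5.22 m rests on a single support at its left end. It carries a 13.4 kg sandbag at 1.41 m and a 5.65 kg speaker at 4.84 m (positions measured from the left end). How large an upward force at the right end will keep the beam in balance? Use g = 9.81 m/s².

Sum moments about the left end (the unknown pivot reaction has zero arm there).
Sandbag: 13.4 × 9.81 = 131.5 N down at 1.41 m → arm 1.41 m, τ = 131.5 × 1.41 = 185.4 N·m clockwise.
Speaker: 5.65 × 9.81 = 55.43 N down at 4.84 m → arm 4.84 m, τ = 55.43 × 4.84 = 268.3 N·m clockwise.
Net moment of the loads = 453.7 N·m clockwise.
The upward force F acts at the right end, arm 5.22 m, giving F × 5.22 counterclockwise.
Στ = 0 ⇒ F × 5.22 = 453.7 ⇒ F = 453.7 / 5.22 = 86.9 N.

F ≈ 86.9 N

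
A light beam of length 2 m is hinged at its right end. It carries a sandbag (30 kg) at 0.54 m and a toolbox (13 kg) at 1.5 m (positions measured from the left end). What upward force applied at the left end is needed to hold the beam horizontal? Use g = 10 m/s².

F ≈ 252 N

Taking torques about the right end:
Sandbag: 30 × 10 = 300 N down at 0.54 m → arm 1.46 m, τ = 300 × 1.46 = 438 N·m counterclockwise.
Toolbox: 13 × 10 = 130 N down at 1.5 m → arm 0.5 m, τ = 130 × 0.5 = 65 N·m counterclockwise.
Net moment of the loads = 503 N·m counterclockwise.
The upward force F acts at the left end, arm 2 m, giving F × 2 clockwise.
Στ = 0 ⇒ F × 2 = 503 ⇒ F = 503 / 2 = 252 N.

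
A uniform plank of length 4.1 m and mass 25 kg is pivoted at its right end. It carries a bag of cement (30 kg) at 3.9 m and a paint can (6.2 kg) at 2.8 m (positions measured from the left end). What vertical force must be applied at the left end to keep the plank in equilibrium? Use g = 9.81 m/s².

F ≈ 156 N

Take moments about the right end.
Beam weight: 25 × 9.81 = 245.2 N down at 2.05 m → arm 2.05 m, τ = 245.2 × 2.05 = 502.7 N·m counterclockwise.
Bag of cement: 30 × 9.81 = 294.3 N down at 3.9 m → arm 0.2 m, τ = 294.3 × 0.2 = 58.86 N·m counterclockwise.
Paint can: 6.2 × 9.81 = 60.82 N down at 2.8 m → arm 1.3 m, τ = 60.82 × 1.3 = 79.07 N·m counterclockwise.
Net moment of the loads = 640.6 N·m counterclockwise.
The upward force F acts at the left end, arm 4.1 m, giving F × 4.1 clockwise.
Setting net torque to zero: F × 4.1 = 640.6 → F = 640.6 / 4.1 = 156 N.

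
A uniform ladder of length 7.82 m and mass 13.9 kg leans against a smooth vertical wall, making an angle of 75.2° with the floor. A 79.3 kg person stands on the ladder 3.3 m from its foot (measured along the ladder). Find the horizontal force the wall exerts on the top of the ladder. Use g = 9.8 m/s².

Choose the foot of the ladder as the axis so the floor normal and friction both act there and drop out.
Ladder weight 13.9×9.8 = 136.2 N acts at 3.91 m along the ladder; its horizontal arm is 3.91·cos75.2° = 0.9988 m → τ = 136 N·m clockwise.
Person: 79.3×9.8 = 777.1 N at 3.3 m → arm 0.843 m → τ = 655.1 N·m clockwise.
Wall normal N acts horizontally at the top; its moment arm is the height L sinθ = 7.82·sin75.2° = 7.561 m, counterclockwise.
Στ = 0 ⇒ N × 7.561 = 791.1 ⇒ N = 105 N.

N_wall ≈ 105 N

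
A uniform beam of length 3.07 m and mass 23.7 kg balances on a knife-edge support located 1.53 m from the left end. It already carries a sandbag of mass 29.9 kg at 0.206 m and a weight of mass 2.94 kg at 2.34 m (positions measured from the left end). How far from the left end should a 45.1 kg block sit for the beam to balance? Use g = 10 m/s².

Take moments about the knife-edge support (at 1.53 m from the left end).
Beam weight: 23.7 × 10 = 237 N down at 1.535 m → arm 0.005 m, τ = 237 × 0.005 = 1.185 N·m clockwise.
Sandbag: 29.9 × 10 = 299 N down at 0.206 m → arm 1.324 m, τ = 299 × 1.324 = 395.9 N·m counterclockwise.
Weight: 2.94 × 10 = 29.4 N down at 2.34 m → arm 0.81 m, τ = 29.4 × 0.81 = 23.81 N·m clockwise.
Net moment of existing loads = 370.9 N·m counterclockwise.
The block weighs 45.1 × 10 = 451 N and must supply an equal clockwise moment, so its lever arm about the knife-edge support is 370.9 / 451 = 0.822 m.
That puts it at 1.53 + 0.822 = 2.35 m from the left end.

x ≈ 2.35 m from the left end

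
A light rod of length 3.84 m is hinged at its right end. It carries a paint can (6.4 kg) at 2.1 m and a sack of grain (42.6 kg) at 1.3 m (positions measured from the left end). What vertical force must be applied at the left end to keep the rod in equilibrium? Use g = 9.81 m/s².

F ≈ 305 N

Taking torques about the right end:
Paint can: 6.4 × 9.81 = 62.78 N down at 2.1 m → arm 1.74 m, τ = 62.78 × 1.74 = 109.2 N·m counterclockwise.
Sack of grain: 42.6 × 9.81 = 417.9 N down at 1.3 m → arm 2.54 m, τ = 417.9 × 2.54 = 1061 N·m counterclockwise.
Net moment of the loads = 1170 N·m counterclockwise.
The upward force F acts at the left end, arm 3.84 m, giving F × 3.84 clockwise.
For rotational equilibrium, F × 3.84 = 1170, so F = 1170 / 3.84 = 305 N.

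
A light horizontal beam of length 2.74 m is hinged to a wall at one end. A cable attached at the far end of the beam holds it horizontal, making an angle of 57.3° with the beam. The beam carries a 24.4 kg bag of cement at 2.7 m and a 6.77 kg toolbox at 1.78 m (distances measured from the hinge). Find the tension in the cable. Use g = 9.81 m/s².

About the hinge:
Bag of cement: 24.4 × 9.81 = 239.4 N down at 2.7 m → arm 2.7 m, τ = 239.4 × 2.7 = 646.4 N·m clockwise.
Toolbox: 6.77 × 9.81 = 66.41 N down at 1.78 m → arm 1.78 m, τ = 66.41 × 1.78 = 118.2 N·m clockwise.
Total clockwise load moment = 764.6 N·m.
The cable tension T acts at 2.74 m; only its component perpendicular to the beam, T sinθ, produces torque. sin 57.3° = 0.8415.
Balancing moments: T × 2.74 × 0.8415 = 764.6, giving T = 764.6 / 2.306 = 332 N.

T ≈ 332 N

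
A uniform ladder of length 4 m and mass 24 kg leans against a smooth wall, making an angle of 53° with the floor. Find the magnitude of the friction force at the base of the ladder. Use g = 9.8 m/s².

Take moments about the foot of the ladder.
Ladder weight 24×9.8 = 235.2 N acts at 2 m along the ladder; its horizontal arm is 2·cos53° = 1.204 m → τ = 283.2 N·m clockwise.
Wall normal N acts horizontally at the top; its moment arm is the height L sinθ = 4·sin53° = 3.195 m, counterclockwise.
For rotational equilibrium, N × 3.195 = 283.2, so N = 88.6 N.
ΣFx = 0: friction at the foot balances the wall's push, so f = N_wall = 88.6 N.

f ≈ 88.6 N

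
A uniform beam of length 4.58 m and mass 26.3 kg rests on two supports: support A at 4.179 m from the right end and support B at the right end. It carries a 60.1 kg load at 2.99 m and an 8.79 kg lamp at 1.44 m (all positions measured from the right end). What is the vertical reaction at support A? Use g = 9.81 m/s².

Sum moments about support B (its reaction then has zero moment arm).
Beam weight: 26.3 × 9.81 = 258 N down at 2.29 m → arm 2.29 m, τ = 258 × 2.29 = 590.8 N·m counterclockwise.
Load: 60.1 × 9.81 = 589.6 N down at 2.99 m → arm 2.99 m, τ = 589.6 × 2.99 = 1763 N·m counterclockwise.
Lamp: 8.79 × 9.81 = 86.23 N down at 1.44 m → arm 1.44 m, τ = 86.23 × 1.44 = 124.2 N·m counterclockwise.
Net load moment about support B = 2478 N·m counterclockwise.
Reaction R at support A is upward at 4.179 m, arm 4.179 m → moment R × 4.179 clockwise.
Setting net torque to zero: R × 4.179 = 2478 → R = 593 N.

R_A ≈ 593 N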